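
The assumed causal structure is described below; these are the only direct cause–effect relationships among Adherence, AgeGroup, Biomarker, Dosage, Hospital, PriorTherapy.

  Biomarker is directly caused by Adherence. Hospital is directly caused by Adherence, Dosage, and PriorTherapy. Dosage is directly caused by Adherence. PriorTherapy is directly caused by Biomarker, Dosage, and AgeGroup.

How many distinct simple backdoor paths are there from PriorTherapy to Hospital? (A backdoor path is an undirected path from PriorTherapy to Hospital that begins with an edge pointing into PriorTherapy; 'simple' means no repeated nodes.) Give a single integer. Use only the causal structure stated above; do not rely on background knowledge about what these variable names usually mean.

4

A backdoor path from PriorTherapy to Hospital is any simple undirected path whose first edge points into PriorTherapy (i.e. leaves PriorTherapy via a parent).
Parents of PriorTherapy: {AgeGroup, Biomarker, Dosage}.
Enumerating:
  P1: PriorTherapy <- Dosage <- Adherence -> Hospital
  P2: PriorTherapy <- Dosage -> Hospital
  P3: PriorTherapy <- Biomarker <- Adherence -> Dosage -> Hospital
  P4: PriorTherapy <- Biomarker <- Adherence -> Hospital
That exhausts the simple backdoor paths. Count: 4.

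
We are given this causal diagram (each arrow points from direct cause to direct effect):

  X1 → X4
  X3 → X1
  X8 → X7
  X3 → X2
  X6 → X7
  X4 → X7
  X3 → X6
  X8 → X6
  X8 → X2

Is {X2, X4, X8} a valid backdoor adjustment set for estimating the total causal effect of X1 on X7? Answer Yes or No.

No

Backdoor paths from X1 to X7 (paths whose first edge points into X1):
  P1: X1 <- X3 -> X2 <- X8 -> X6 -> X7
  P2: X1 <- X3 -> X2 <- X8 -> X7
  P3: X1 <- X3 -> X6 <- X8 -> X7
  P4: X1 <- X3 -> X6 -> X7
Condition 1 (no descendant of X1 in the set): FAILS — X4 is a descendant of X1.
Condition 2 (every backdoor path blocked by {X2, X4, X8}):
  P1: blocked at fork node X8 ∈ conditioning set.
  P2: blocked at fork node X8 ∈ conditioning set.
  P3: blocked at collider X6 (neither it nor any descendant is in the conditioning set).
  P4: open — no interior node is in the conditioning set.
{X2, X4, X8} does not satisfy the backdoor criterion.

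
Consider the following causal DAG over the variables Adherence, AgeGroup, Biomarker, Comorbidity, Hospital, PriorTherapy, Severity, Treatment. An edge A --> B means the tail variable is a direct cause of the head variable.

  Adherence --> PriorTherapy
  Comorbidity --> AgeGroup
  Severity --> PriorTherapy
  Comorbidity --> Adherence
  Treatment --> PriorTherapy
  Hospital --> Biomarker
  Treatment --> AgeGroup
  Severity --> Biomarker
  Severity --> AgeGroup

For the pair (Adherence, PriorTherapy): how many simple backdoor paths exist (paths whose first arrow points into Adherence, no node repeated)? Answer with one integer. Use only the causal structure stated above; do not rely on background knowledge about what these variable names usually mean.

2

A backdoor path from Adherence to PriorTherapy is any simple undirected path whose first edge points into Adherence (i.e. leaves Adherence via a parent).
Parents of Adherence: {Comorbidity}.
Enumerating:
  P1: Adherence <- Comorbidity -> AgeGroup <- Severity -> PriorTherapy
  P2: Adherence <- Comorbidity -> AgeGroup <- Treatment -> PriorTherapy
That exhausts the simple backdoor paths. Count: 2.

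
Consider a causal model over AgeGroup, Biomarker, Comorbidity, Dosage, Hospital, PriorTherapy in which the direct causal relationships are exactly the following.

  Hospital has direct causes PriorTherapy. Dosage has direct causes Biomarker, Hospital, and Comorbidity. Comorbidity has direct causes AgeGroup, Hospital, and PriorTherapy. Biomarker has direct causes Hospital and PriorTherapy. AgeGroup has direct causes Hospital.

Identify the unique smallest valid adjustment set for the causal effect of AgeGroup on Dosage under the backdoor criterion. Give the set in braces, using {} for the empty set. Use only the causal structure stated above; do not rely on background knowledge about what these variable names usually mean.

{Hospital}

Variables eligible for adjustment (non-descendants of AgeGroup, excluding AgeGroup and Dosage): {Biomarker, Hospital, PriorTherapy}.
Backdoor paths from AgeGroup to Dosage:
  P1: AgeGroup <- Hospital <- PriorTherapy -> Biomarker -> Dosage
  P2: AgeGroup <- Hospital <- PriorTherapy -> Comorbidity -> Dosage
  P3: AgeGroup <- Hospital -> Biomarker <- PriorTherapy -> Comorbidity -> Dosage
  P4: AgeGroup <- Hospital -> Biomarker -> Dosage
  P5: AgeGroup <- Hospital -> Comorbidity <- PriorTherapy -> Biomarker -> Dosage
  P6: AgeGroup <- Hospital -> Comorbidity -> Dosage
  P7: AgeGroup <- Hospital -> Dosage
The empty set is not sufficient: P1 (AgeGroup <- Hospital <- PriorTherapy -> Biomarker -> Dosage) has no collider blocking it and no conditioned non-collider, so it is open.
Try {Hospital}:
  P1: blocked at chain node Hospital ∈ conditioning set.
  P2: blocked at chain node Hospital ∈ conditioning set.
  P3: blocked at fork node Hospital ∈ conditioning set.
  P4: blocked at fork node Hospital ∈ conditioning set.
  P5: blocked at fork node Hospital ∈ conditioning set.
  P6: blocked at fork node Hospital ∈ conditioning set.
  P7: blocked at fork node Hospital ∈ conditioning set.
{Hospital} contains no descendant of AgeGroup and blocks every backdoor path.
No other singleton works — e.g. {PriorTherapy} leaves P4 open — so {Hospital} is the unique smallest valid adjustment set.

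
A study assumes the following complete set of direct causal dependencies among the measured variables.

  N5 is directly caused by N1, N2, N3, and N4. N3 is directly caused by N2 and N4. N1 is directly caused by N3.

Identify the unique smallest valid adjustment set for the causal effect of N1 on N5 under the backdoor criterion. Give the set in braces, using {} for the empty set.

Variables eligible for adjustment (non-descendants of N1, excluding N1 and N5): {N2, N3, N4}.
Backdoor paths from N1 to N5:
  P1: N1 <- N3 <- N2 -> N5
  P2: N1 <- N3 <- N4 -> N5
  P3: N1 <- N3 -> N5
The empty set is not sufficient: P1 (N1 <- N3 <- N2 -> N5) has no collider blocking it and no conditioned non-collider, so it is open.
Try {N3}:
  P1: blocked at chain node N3 ∈ conditioning set.
  P2: blocked at chain node N3 ∈ conditioning set.
  P3: blocked at fork node N3 ∈ conditioning set.
{N3} contains no descendant of N1 and blocks every backdoor path.
No other singleton works — e.g. {N2} leaves P2 open — so {N3} is the unique smallest valid adjustment set.

{N3}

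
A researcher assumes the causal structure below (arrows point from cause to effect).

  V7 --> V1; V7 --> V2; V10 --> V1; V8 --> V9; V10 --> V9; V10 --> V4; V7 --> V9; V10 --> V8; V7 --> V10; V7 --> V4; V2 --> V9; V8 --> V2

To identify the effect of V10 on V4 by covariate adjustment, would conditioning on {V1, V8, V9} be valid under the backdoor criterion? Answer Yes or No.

Backdoor paths from V10 to V4 (paths whose first edge points into V10):
  P1: V10 <- V7 -> V4
Condition 1 (no descendant of V10 in the set): FAILS — V1, V8, and V9 are descendants of V10.
Condition 2 (every backdoor path blocked by {V1, V8, V9}):
  P1: open — no interior node is in the conditioning set.
{V1, V8, V9} does not satisfy the backdoor criterion.

No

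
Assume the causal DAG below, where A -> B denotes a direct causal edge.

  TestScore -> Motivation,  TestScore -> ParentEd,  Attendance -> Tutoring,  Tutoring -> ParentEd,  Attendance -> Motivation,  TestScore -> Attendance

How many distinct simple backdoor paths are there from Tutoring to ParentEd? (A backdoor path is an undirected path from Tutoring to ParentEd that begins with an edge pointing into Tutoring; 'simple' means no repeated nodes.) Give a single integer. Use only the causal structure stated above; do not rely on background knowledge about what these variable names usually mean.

A backdoor path from Tutoring to ParentEd is any simple undirected path whose first edge points into Tutoring (i.e. leaves Tutoring via a parent).
Parents of Tutoring: {Attendance}.
Enumerating:
  P1: Tutoring <- Attendance <- TestScore -> ParentEd
  P2: Tutoring <- Attendance -> Motivation <- TestScore -> ParentEd
That exhausts the simple backdoor paths. Count: 2.

2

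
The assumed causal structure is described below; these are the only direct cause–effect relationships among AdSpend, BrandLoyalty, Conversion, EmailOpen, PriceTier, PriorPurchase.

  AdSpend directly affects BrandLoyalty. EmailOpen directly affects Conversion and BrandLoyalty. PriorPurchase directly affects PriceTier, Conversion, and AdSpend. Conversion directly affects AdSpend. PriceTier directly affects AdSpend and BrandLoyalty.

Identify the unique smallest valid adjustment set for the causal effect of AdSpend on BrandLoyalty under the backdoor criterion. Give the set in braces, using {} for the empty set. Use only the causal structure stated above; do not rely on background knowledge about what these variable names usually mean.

Variables eligible for adjustment (non-descendants of AdSpend, excluding AdSpend and BrandLoyalty): {Conversion, EmailOpen, PriceTier, PriorPurchase}.
Backdoor paths from AdSpend to BrandLoyalty:
  P1: AdSpend <- PriorPurchase -> Conversion <- EmailOpen -> BrandLoyalty
  P2: AdSpend <- PriorPurchase -> PriceTier -> BrandLoyalty
  P3: AdSpend <- Conversion <- EmailOpen -> BrandLoyalty
  P4: AdSpend <- Conversion <- PriorPurchase -> PriceTier -> BrandLoyalty
  P5: AdSpend <- PriceTier <- PriorPurchase -> Conversion <- EmailOpen -> BrandLoyalty
  P6: AdSpend <- PriceTier -> BrandLoyalty
The empty set is not sufficient: P2 (AdSpend <- PriorPurchase -> PriceTier -> BrandLoyalty) has no collider blocking it and no conditioned non-collider, so it is open.
Try {EmailOpen, PriceTier}:
  P1: blocked at collider Conversion (neither it nor any descendant is in the conditioning set).
  P2: blocked at chain node PriceTier ∈ conditioning set.
  P3: blocked at fork node EmailOpen ∈ conditioning set.
  P4: blocked at chain node PriceTier ∈ conditioning set.
  P5: blocked at chain node PriceTier ∈ conditioning set.
  P6: blocked at fork node PriceTier ∈ conditioning set.
{EmailOpen, PriceTier} contains no descendant of AdSpend and blocks every backdoor path.
Every element of {EmailOpen, PriceTier} is needed (dropping EmailOpen leaves P3 open; dropping PriceTier leaves P2 open), so no proper subset is valid.
Among all size-2 subsets of the eligible variables, only {EmailOpen, PriceTier} blocks every backdoor path, so it is the unique smallest valid adjustment set.

{EmailOpen, PriceTier}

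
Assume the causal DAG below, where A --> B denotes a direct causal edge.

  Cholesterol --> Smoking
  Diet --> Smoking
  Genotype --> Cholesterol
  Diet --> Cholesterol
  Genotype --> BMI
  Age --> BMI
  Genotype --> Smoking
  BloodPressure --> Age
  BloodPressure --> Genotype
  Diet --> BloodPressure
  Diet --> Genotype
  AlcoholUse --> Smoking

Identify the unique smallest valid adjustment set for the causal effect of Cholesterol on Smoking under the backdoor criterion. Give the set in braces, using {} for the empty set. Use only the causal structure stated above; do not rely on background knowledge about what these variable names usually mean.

Variables eligible for adjustment (non-descendants of Cholesterol, excluding Cholesterol and Smoking): {Age, AlcoholUse, BMI, BloodPressure, Diet, Genotype}.
Backdoor paths from Cholesterol to Smoking:
  P1: Cholesterol <- Diet -> BloodPressure -> Genotype -> Smoking
  P2: Cholesterol <- Diet -> BloodPressure -> Age -> BMI <- Genotype -> Smoking
  P3: Cholesterol <- Diet -> Genotype -> Smoking
  P4: Cholesterol <- Diet -> Smoking
  P5: Cholesterol <- Genotype <- Diet -> Smoking
  P6: Cholesterol <- Genotype <- BloodPressure <- Diet -> Smoking
  P7: Cholesterol <- Genotype -> BMI <- Age <- BloodPressure <- Diet -> Smoking
  P8: Cholesterol <- Genotype -> Smoking
The empty set is not sufficient: P1 (Cholesterol <- Diet -> BloodPressure -> Genotype -> Smoking) has no collider blocking it and no conditioned non-collider, so it is open.
Try {Diet, Genotype}:
  P1: blocked at fork node Diet ∈ conditioning set.
  P2: blocked at fork node Diet ∈ conditioning set.
  P3: blocked at fork node Diet ∈ conditioning set.
  P4: blocked at fork node Diet ∈ conditioning set.
  P5: blocked at chain node Genotype ∈ conditioning set.
  P6: blocked at chain node Genotype ∈ conditioning set.
  P7: blocked at fork node Genotype ∈ conditioning set.
  P8: blocked at fork node Genotype ∈ conditioning set.
{Diet, Genotype} contains no descendant of Cholesterol and blocks every backdoor path.
Every element of {Diet, Genotype} is needed (dropping Diet leaves P4 open; dropping Genotype leaves P8 open), so no proper subset is valid.
Among all size-2 subsets of the eligible variables, only {Diet, Genotype} blocks every backdoor path, so it is the unique smallest valid adjustment set.

{Diet, Genotype}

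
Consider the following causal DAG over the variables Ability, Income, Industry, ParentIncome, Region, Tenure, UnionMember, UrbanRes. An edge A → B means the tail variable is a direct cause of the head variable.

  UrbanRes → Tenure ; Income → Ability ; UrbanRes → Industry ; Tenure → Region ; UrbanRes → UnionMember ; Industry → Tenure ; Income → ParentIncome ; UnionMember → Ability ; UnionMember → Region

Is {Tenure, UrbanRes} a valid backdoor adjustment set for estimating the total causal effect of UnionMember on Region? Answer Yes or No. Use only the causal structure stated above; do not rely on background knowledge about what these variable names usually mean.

Yes

Backdoor paths from UnionMember to Region (paths whose first edge points into UnionMember):
  P1: UnionMember <- UrbanRes -> Industry -> Tenure -> Region
  P2: UnionMember <- UrbanRes -> Tenure -> Region
Condition 1 (no descendant of UnionMember in the set): holds — descendants of UnionMember are {Ability, Region}; none are in {Tenure, UrbanRes}.
Condition 2 (every backdoor path blocked by {Tenure, UrbanRes}):
  P1: blocked at fork node UrbanRes ∈ conditioning set.
  P2: blocked at fork node UrbanRes ∈ conditioning set.
{Tenure, UrbanRes} satisfies the backdoor criterion.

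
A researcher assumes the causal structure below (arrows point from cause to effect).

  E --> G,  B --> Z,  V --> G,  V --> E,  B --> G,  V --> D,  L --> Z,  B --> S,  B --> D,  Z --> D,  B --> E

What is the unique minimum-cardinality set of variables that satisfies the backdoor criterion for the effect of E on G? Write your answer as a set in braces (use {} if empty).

{B, V}

Variables eligible for adjustment (non-descendants of E, excluding E and G): {B, D, L, S, V, Z}.
Backdoor paths from E to G:
  P1: E <- B -> Z -> D <- V -> G
  P2: E <- B -> D <- V -> G
  P3: E <- B -> G
  P4: E <- V -> D <- B -> G
  P5: E <- V -> D <- Z <- B -> G
  P6: E <- V -> G
The empty set is not sufficient: P3 (E <- B -> G) has no collider blocking it and no conditioned non-collider, so it is open.
Try {B, V}:
  P1: blocked at fork node B ∈ conditioning set.
  P2: blocked at fork node B ∈ conditioning set.
  P3: blocked at fork node B ∈ conditioning set.
  P4: blocked at fork node V ∈ conditioning set.
  P5: blocked at fork node V ∈ conditioning set.
  P6: blocked at fork node V ∈ conditioning set.
{B, V} contains no descendant of E and blocks every backdoor path.
Every element of {B, V} is needed (dropping B leaves P3 open; dropping V leaves P6 open), so no proper subset is valid.
Among all size-2 subsets of the eligible variables, only {B, V} blocks every backdoor path, so it is the unique smallest valid adjustment set.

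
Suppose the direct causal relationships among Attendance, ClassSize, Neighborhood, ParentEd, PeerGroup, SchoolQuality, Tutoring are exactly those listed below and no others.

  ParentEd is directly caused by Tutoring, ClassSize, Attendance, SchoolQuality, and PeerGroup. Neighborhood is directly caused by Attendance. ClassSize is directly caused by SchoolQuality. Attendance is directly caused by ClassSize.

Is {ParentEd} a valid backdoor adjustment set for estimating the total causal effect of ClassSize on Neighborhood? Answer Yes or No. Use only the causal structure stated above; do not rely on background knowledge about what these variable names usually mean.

Backdoor paths from ClassSize to Neighborhood (paths whose first edge points into ClassSize):
  P1: ClassSize <- SchoolQuality -> ParentEd <- Attendance -> Neighborhood
Condition 1 (no descendant of ClassSize in the set): FAILS — ParentEd is a descendant of ClassSize.
Condition 2 (every backdoor path blocked by {ParentEd}):
  P1: open — collider(s) ParentEd are conditioned on (or have a conditioned descendant) and no non-collider on the path is in the set.
{ParentEd} does not satisfy the backdoor criterion.

No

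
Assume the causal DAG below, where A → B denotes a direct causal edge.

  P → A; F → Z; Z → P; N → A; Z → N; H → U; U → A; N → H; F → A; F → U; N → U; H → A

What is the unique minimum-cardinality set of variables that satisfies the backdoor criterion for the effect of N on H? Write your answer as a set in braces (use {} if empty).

Variables eligible for adjustment (non-descendants of N, excluding N and H): {F, P, Z}.
Backdoor paths from N to H:
  P1: N <- Z <- F -> U <- H
  P2: N <- Z <- F -> U -> A <- H
  P3: N <- Z <- F -> A <- H
  P4: N <- Z <- F -> A <- U <- H
  P5: N <- Z -> P -> A <- F -> U <- H
  P6: N <- Z -> P -> A <- H
  P7: N <- Z -> P -> A <- U <- H
Each backdoor path contains an unconditioned collider, so every path is already blocked with the empty conditioning set:
  P1: blocked at collider U (neither it nor any descendant is in the conditioning set).
  P2: blocked at collider A (neither it nor any descendant is in the conditioning set).
  P3: blocked at collider A (neither it nor any descendant is in the conditioning set).
  P4: blocked at collider A (neither it nor any descendant is in the conditioning set).
  P5: blocked at collider A (neither it nor any descendant is in the conditioning set).
  P6: blocked at collider A (neither it nor any descendant is in the conditioning set).
  P7: blocked at collider A (neither it nor any descendant is in the conditioning set).
The empty set is therefore the unique smallest valid set.

{}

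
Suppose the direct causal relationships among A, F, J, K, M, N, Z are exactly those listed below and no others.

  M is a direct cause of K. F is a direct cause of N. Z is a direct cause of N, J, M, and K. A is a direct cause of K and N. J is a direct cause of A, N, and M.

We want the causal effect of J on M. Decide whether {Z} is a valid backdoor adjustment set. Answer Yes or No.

Yes

Backdoor paths from J to M (paths whose first edge points into J):
  P1: J <- Z -> N <- A -> K <- M
  P2: J <- Z -> M
  P3: J <- Z -> K <- M
Condition 1 (no descendant of J in the set): holds — descendants of J are {A, K, M, N}; none are in {Z}.
Condition 2 (every backdoor path blocked by {Z}):
  P1: blocked at fork node Z ∈ conditioning set.
  P2: blocked at fork node Z ∈ conditioning set.
  P3: blocked at fork node Z ∈ conditioning set.
{Z} satisfies the backdoor criterion.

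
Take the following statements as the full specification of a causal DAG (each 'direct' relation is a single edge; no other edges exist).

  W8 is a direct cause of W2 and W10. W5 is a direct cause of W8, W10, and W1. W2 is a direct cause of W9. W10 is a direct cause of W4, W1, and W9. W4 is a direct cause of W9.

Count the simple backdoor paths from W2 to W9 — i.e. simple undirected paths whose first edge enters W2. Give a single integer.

A backdoor path from W2 to W9 is any simple undirected path whose first edge points into W2 (i.e. leaves W2 via a parent).
Parents of W2: {W8}.
Enumerating:
  P1: W2 <- W8 <- W5 -> W10 -> W4 -> W9
  P2: W2 <- W8 <- W5 -> W10 -> W9
  P3: W2 <- W8 <- W5 -> W1 <- W10 -> W4 -> W9
  P4: W2 <- W8 <- W5 -> W1 <- W10 -> W9
  P5: W2 <- W8 -> W10 -> W4 -> W9
  P6: W2 <- W8 -> W10 -> W9
That exhausts the simple backdoor paths. Count: 6.

6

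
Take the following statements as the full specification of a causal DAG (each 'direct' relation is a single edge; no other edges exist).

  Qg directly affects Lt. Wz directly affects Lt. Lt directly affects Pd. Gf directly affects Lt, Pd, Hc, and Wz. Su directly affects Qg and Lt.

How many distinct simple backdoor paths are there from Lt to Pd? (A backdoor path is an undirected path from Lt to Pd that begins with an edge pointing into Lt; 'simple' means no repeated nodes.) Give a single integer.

2

A backdoor path from Lt to Pd is any simple undirected path whose first edge points into Lt (i.e. leaves Lt via a parent).
Parents of Lt: {Gf, Qg, Su, Wz}.
Enumerating:
  P1: Lt <- Gf -> Pd
  P2: Lt <- Wz <- Gf -> Pd
That exhausts the simple backdoor paths. Count: 2.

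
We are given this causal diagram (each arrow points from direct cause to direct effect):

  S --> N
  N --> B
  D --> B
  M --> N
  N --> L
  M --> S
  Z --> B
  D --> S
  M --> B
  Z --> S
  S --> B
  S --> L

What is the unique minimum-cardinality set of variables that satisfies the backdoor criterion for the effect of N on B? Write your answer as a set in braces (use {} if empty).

{M, S}

Variables eligible for adjustment (non-descendants of N, excluding N and B): {D, M, S, Z}.
Backdoor paths from N to B:
  P1: N <- M -> S <- Z -> B
  P2: N <- M -> S <- D -> B
  P3: N <- M -> S -> B
  P4: N <- M -> B
  P5: N <- S <- M -> B
  P6: N <- S <- Z -> B
  P7: N <- S <- D -> B
  P8: N <- S -> B
The empty set is not sufficient: P3 (N <- M -> S -> B) has no collider blocking it and no conditioned non-collider, so it is open.
Try {M, S}:
  P1: blocked at fork node M ∈ conditioning set.
  P2: blocked at fork node M ∈ conditioning set.
  P3: blocked at fork node M ∈ conditioning set.
  P4: blocked at fork node M ∈ conditioning set.
  P5: blocked at chain node S ∈ conditioning set.
  P6: blocked at chain node S ∈ conditioning set.
  P7: blocked at chain node S ∈ conditioning set.
  P8: blocked at fork node S ∈ conditioning set.
{M, S} contains no descendant of N and blocks every backdoor path.
Every element of {M, S} is needed (dropping M leaves P1 open; dropping S leaves P6 open), so no proper subset is valid.
Among all size-2 subsets of the eligible variables, only {M, S} blocks every backdoor path, so it is the unique smallest valid adjustment set.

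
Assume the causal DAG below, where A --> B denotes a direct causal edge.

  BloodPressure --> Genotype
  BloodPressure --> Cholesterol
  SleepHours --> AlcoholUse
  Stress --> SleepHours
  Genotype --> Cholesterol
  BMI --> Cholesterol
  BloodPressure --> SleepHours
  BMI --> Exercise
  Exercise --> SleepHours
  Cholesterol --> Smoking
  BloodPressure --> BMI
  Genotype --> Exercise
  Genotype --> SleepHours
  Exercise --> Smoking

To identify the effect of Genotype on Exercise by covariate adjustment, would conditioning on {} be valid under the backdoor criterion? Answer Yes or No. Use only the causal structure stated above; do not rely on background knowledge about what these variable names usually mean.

Backdoor paths from Genotype to Exercise (paths whose first edge points into Genotype):
  P1: Genotype <- BloodPressure -> BMI -> Exercise
  P2: Genotype <- BloodPressure -> BMI -> Cholesterol -> Smoking <- Exercise
  P3: Genotype <- BloodPressure -> SleepHours <- Exercise
  P4: Genotype <- BloodPressure -> Cholesterol <- BMI -> Exercise
  P5: Genotype <- BloodPressure -> Cholesterol -> Smoking <- Exercise
Condition 1 (no descendant of Genotype in the set): holds — descendants of Genotype are {AlcoholUse, Cholesterol, Exercise, SleepHours, Smoking}; none are in {}.
Condition 2 (every backdoor path blocked by {}):
  P1: open — no interior node is in the conditioning set.
  P2: blocked at collider Smoking (neither it nor any descendant is in the conditioning set).
  P3: blocked at collider SleepHours (neither it nor any descendant is in the conditioning set).
  P4: blocked at collider Cholesterol (neither it nor any descendant is in the conditioning set).
  P5: blocked at collider Smoking (neither it nor any descendant is in the conditioning set).
{} does not satisfy the backdoor criterion.

No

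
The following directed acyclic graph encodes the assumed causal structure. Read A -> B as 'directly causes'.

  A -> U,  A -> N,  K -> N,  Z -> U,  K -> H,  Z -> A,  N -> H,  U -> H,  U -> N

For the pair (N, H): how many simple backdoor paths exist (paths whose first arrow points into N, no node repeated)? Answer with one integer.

A backdoor path from N to H is any simple undirected path whose first edge points into N (i.e. leaves N via a parent).
Parents of N: {A, K, U}.
Enumerating:
  P1: N <- K -> H
  P2: N <- A <- Z -> U -> H
  P3: N <- A -> U -> H
  P4: N <- U -> H
That exhausts the simple backdoor paths. Count: 4.

4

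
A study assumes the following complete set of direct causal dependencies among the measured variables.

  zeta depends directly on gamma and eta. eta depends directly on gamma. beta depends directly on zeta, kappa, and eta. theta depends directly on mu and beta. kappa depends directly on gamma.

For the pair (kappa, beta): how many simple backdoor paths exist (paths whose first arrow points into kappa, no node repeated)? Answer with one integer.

4

A backdoor path from kappa to beta is any simple undirected path whose first edge points into kappa (i.e. leaves kappa via a parent).
Parents of kappa: {gamma}.
Enumerating:
  P1: kappa <- gamma -> eta -> zeta -> beta
  P2: kappa <- gamma -> eta -> beta
  P3: kappa <- gamma -> zeta <- eta -> beta
  P4: kappa <- gamma -> zeta -> beta
That exhausts the simple backdoor paths. Count: 4.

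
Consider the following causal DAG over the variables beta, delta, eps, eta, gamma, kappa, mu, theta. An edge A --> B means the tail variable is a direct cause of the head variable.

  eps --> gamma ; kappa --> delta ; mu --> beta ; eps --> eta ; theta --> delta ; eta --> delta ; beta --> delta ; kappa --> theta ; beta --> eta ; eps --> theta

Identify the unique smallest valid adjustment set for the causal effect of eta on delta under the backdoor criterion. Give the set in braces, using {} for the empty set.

{beta, eps}

Variables eligible for adjustment (non-descendants of eta, excluding eta and delta): {beta, eps, gamma, kappa, mu, theta}.
Backdoor paths from eta to delta:
  P1: eta <- beta -> delta
  P2: eta <- eps -> theta <- kappa -> delta
  P3: eta <- eps -> theta -> delta
The empty set is not sufficient: P1 (eta <- beta -> delta) has no collider blocking it and no conditioned non-collider, so it is open.
Try {beta, eps}:
  P1: blocked at fork node beta ∈ conditioning set.
  P2: blocked at fork node eps ∈ conditioning set.
  P3: blocked at fork node eps ∈ conditioning set.
{beta, eps} contains no descendant of eta and blocks every backdoor path.
Every element of {beta, eps} is needed (dropping beta leaves P1 open; dropping eps leaves P3 open), so no proper subset is valid.
Among all size-2 subsets of the eligible variables, only {beta, eps} blocks every backdoor path, so it is the unique smallest valid adjustment set.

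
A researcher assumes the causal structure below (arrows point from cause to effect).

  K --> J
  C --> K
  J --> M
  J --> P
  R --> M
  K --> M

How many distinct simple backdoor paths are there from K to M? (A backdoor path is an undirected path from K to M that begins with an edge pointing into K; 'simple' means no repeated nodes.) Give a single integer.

A backdoor path from K to M is any simple undirected path whose first edge points into K (i.e. leaves K via a parent).
Parents of K: {C}.
No simple path from any parent of K reaches M without revisiting K, so there are no backdoor paths.

0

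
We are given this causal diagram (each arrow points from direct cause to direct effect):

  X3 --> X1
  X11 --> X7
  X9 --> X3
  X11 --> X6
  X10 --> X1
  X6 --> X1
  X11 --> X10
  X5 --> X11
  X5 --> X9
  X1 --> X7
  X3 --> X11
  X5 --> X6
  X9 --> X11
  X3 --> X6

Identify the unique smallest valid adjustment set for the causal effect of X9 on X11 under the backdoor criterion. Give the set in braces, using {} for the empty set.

Variables eligible for adjustment (non-descendants of X9, excluding X9 and X11): {X5}.
Backdoor paths from X9 to X11:
  P1: X9 <- X5 -> X11
  P2: X9 <- X5 -> X6 <- X3 -> X11
  P3: X9 <- X5 -> X6 <- X3 -> X1 <- X10 <- X11
  P4: X9 <- X5 -> X6 <- X3 -> X1 -> X7 <- X11
  P5: X9 <- X5 -> X6 <- X11
  P6: X9 <- X5 -> X6 -> X1 <- X3 -> X11
  P7: X9 <- X5 -> X6 -> X1 <- X10 <- X11
  P8: X9 <- X5 -> X6 -> X1 -> X7 <- X11
The empty set is not sufficient: P1 (X9 <- X5 -> X11) has no collider blocking it and no conditioned non-collider, so it is open.
Try {X5}:
  P1: blocked at fork node X5 ∈ conditioning set.
  P2: blocked at fork node X5 ∈ conditioning set.
  P3: blocked at fork node X5 ∈ conditioning set.
  P4: blocked at fork node X5 ∈ conditioning set.
  P5: blocked at fork node X5 ∈ conditioning set.
  P6: blocked at fork node X5 ∈ conditioning set.
  P7: blocked at fork node X5 ∈ conditioning set.
  P8: blocked at fork node X5 ∈ conditioning set.
{X5} contains no descendant of X9 and blocks every backdoor path.
{X5} is the unique smallest valid adjustment set.

{X5}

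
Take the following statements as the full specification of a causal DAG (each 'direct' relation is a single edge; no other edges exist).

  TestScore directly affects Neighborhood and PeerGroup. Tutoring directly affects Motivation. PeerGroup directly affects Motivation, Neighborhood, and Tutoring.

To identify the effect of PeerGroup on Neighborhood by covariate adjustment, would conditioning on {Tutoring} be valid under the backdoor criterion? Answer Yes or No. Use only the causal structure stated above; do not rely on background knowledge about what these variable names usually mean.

No

Backdoor paths from PeerGroup to Neighborhood (paths whose first edge points into PeerGroup):
  P1: PeerGroup <- TestScore -> Neighborhood
Condition 1 (no descendant of PeerGroup in the set): FAILS — Tutoring is a descendant of PeerGroup.
Condition 2 (every backdoor path blocked by {Tutoring}):
  P1: open — no interior node is in the conditioning set.
{Tutoring} does not satisfy the backdoor criterion.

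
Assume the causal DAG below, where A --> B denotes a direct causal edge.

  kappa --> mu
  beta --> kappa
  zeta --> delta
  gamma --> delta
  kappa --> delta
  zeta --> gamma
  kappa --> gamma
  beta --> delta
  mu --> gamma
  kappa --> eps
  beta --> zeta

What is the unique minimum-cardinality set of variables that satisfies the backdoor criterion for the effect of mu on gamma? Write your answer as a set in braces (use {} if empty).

{kappa}

Variables eligible for adjustment (non-descendants of mu, excluding mu and gamma): {beta, eps, kappa, zeta}.
Backdoor paths from mu to gamma:
  P1: mu <- kappa <- beta -> zeta -> gamma
  P2: mu <- kappa <- beta -> zeta -> delta <- gamma
  P3: mu <- kappa <- beta -> delta <- zeta -> gamma
  P4: mu <- kappa <- beta -> delta <- gamma
  P5: mu <- kappa -> gamma
  P6: mu <- kappa -> delta <- beta -> zeta -> gamma
  P7: mu <- kappa -> delta <- zeta -> gamma
  P8: mu <- kappa -> delta <- gamma
The empty set is not sufficient: P1 (mu <- kappa <- beta -> zeta -> gamma) has no collider blocking it and no conditioned non-collider, so it is open.
Try {kappa}:
  P1: blocked at chain node kappa ∈ conditioning set.
  P2: blocked at chain node kappa ∈ conditioning set.
  P3: blocked at chain node kappa ∈ conditioning set.
  P4: blocked at chain node kappa ∈ conditioning set.
  P5: blocked at fork node kappa ∈ conditioning set.
  P6: blocked at fork node kappa ∈ conditioning set.
  P7: blocked at fork node kappa ∈ conditioning set.
  P8: blocked at fork node kappa ∈ conditioning set.
{kappa} contains no descendant of mu and blocks every backdoor path.
No other singleton works — e.g. {beta} leaves P5 open — so {kappa} is the unique smallest valid adjustment set.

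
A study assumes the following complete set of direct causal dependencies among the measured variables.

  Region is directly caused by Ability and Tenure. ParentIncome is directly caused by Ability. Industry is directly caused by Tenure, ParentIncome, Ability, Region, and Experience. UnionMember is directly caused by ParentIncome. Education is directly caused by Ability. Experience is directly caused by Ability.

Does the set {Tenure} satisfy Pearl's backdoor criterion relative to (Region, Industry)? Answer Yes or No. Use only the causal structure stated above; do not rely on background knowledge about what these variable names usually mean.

Backdoor paths from Region to Industry (paths whose first edge points into Region):
  P1: Region <- Ability -> Experience -> Industry
  P2: Region <- Ability -> ParentIncome -> Industry
  P3: Region <- Ability -> Industry
  P4: Region <- Tenure -> Industry
Condition 1 (no descendant of Region in the set): holds — descendants of Region are {Industry}; none are in {Tenure}.
Condition 2 (every backdoor path blocked by {Tenure}):
  P1: open — no interior node is in the conditioning set.
  P2: open — no interior node is in the conditioning set.
  P3: open — no interior node is in the conditioning set.
  P4: blocked at fork node Tenure ∈ conditioning set.
{Tenure} does not satisfy the backdoor criterion.

No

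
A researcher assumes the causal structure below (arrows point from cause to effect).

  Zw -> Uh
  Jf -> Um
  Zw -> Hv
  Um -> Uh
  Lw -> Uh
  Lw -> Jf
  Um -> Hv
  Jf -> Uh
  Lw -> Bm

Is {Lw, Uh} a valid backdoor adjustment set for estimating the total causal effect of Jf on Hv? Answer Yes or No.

No

Backdoor paths from Jf to Hv (paths whose first edge points into Jf):
  P1: Jf <- Lw -> Uh <- Um -> Hv
  P2: Jf <- Lw -> Uh <- Zw -> Hv
Condition 1 (no descendant of Jf in the set): FAILS — Uh is a descendant of Jf.
Condition 2 (every backdoor path blocked by {Lw, Uh}):
  P1: blocked at fork node Lw ∈ conditioning set.
  P2: blocked at fork node Lw ∈ conditioning set.
{Lw, Uh} does not satisfy the backdoor criterion.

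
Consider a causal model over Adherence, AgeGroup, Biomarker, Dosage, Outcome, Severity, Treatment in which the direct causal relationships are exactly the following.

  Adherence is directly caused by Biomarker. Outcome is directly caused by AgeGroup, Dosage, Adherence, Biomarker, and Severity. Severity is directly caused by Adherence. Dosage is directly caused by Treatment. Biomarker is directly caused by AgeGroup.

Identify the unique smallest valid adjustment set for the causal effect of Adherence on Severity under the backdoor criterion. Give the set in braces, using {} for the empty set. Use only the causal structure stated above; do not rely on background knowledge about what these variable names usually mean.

Variables eligible for adjustment (non-descendants of Adherence, excluding Adherence and Severity): {AgeGroup, Biomarker, Dosage, Treatment}.
Backdoor paths from Adherence to Severity:
  P1: Adherence <- Biomarker <- AgeGroup -> Outcome <- Severity
  P2: Adherence <- Biomarker -> Outcome <- Severity
Each backdoor path contains an unconditioned collider, so every path is already blocked with the empty conditioning set:
  P1: blocked at collider Outcome (neither it nor any descendant is in the conditioning set).
  P2: blocked at collider Outcome (neither it nor any descendant is in the conditioning set).
The empty set is therefore the unique smallest valid set.

{}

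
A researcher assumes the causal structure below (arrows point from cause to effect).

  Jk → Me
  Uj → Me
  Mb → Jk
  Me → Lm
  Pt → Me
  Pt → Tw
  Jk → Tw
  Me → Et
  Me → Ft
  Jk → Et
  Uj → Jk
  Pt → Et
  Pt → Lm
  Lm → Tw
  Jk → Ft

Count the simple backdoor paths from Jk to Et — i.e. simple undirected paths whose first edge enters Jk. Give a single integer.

4

A backdoor path from Jk to Et is any simple undirected path whose first edge points into Jk (i.e. leaves Jk via a parent).
Parents of Jk: {Mb, Uj}.
Enumerating:
  P1: Jk <- Uj -> Me <- Pt -> Et
  P2: Jk <- Uj -> Me -> Et
  P3: Jk <- Uj -> Me -> Lm <- Pt -> Et
  P4: Jk <- Uj -> Me -> Lm -> Tw <- Pt -> Et
That exhausts the simple backdoor paths. Count: 4.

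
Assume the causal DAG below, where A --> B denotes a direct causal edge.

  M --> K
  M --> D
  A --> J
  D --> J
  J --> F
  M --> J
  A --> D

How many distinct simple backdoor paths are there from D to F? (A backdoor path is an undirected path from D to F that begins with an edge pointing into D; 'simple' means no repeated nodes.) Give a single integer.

2

A backdoor path from D to F is any simple undirected path whose first edge points into D (i.e. leaves D via a parent).
Parents of D: {A, M}.
Enumerating:
  P1: D <- A -> J -> F
  P2: D <- M -> J -> F
That exhausts the simple backdoor paths. Count: 2.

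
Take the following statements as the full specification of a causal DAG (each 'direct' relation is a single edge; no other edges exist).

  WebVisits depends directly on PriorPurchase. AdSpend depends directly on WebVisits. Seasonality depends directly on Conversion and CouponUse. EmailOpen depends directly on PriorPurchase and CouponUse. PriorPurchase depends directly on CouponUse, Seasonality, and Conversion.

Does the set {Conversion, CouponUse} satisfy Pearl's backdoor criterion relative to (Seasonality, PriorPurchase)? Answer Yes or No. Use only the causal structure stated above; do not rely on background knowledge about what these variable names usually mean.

Backdoor paths from Seasonality to PriorPurchase (paths whose first edge points into Seasonality):
  P1: Seasonality <- CouponUse -> PriorPurchase
  P2: Seasonality <- CouponUse -> EmailOpen <- PriorPurchase
  P3: Seasonality <- Conversion -> PriorPurchase
Condition 1 (no descendant of Seasonality in the set): holds — descendants of Seasonality are {AdSpend, EmailOpen, PriorPurchase, WebVisits}; none are in {Conversion, CouponUse}.
Condition 2 (every backdoor path blocked by {Conversion, CouponUse}):
  P1: blocked at fork node CouponUse ∈ conditioning set.
  P2: blocked at fork node CouponUse ∈ conditioning set.
  P3: blocked at fork node Conversion ∈ conditioning set.
{Conversion, CouponUse} satisfies the backdoor criterion.

Yes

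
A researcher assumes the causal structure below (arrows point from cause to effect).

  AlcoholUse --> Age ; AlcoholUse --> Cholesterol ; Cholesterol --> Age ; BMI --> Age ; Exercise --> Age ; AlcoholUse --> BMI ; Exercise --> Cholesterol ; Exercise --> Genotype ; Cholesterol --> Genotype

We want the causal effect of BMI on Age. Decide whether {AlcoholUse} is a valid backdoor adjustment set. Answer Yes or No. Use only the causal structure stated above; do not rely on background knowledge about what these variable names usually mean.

Yes

Backdoor paths from BMI to Age (paths whose first edge points into BMI):
  P1: BMI <- AlcoholUse -> Cholesterol <- Exercise -> Age
  P2: BMI <- AlcoholUse -> Cholesterol -> Age
  P3: BMI <- AlcoholUse -> Cholesterol -> Genotype <- Exercise -> Age
  P4: BMI <- AlcoholUse -> Age
Condition 1 (no descendant of BMI in the set): holds — descendants of BMI are {Age}; none are in {AlcoholUse}.
Condition 2 (every backdoor path blocked by {AlcoholUse}):
  P1: blocked at fork node AlcoholUse ∈ conditioning set.
  P2: blocked at fork node AlcoholUse ∈ conditioning set.
  P3: blocked at fork node AlcoholUse ∈ conditioning set.
  P4: blocked at fork node AlcoholUse ∈ conditioning set.
{AlcoholUse} satisfies the backdoor criterion.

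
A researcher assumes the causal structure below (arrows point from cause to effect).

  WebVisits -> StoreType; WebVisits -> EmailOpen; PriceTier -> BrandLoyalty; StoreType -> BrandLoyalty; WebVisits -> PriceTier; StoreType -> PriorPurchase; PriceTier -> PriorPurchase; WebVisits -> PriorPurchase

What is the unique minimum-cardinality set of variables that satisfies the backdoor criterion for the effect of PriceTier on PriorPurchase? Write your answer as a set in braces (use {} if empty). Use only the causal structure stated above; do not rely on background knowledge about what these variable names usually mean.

{WebVisits}

Variables eligible for adjustment (non-descendants of PriceTier, excluding PriceTier and PriorPurchase): {EmailOpen, StoreType, WebVisits}.
Backdoor paths from PriceTier to PriorPurchase:
  P1: PriceTier <- WebVisits -> StoreType -> PriorPurchase
  P2: PriceTier <- WebVisits -> PriorPurchase
The empty set is not sufficient: P1 (PriceTier <- WebVisits -> StoreType -> PriorPurchase) has no collider blocking it and no conditioned non-collider, so it is open.
Try {WebVisits}:
  P1: blocked at fork node WebVisits ∈ conditioning set.
  P2: blocked at fork node WebVisits ∈ conditioning set.
{WebVisits} contains no descendant of PriceTier and blocks every backdoor path.
No other singleton works — e.g. {StoreType} leaves P2 open — so {WebVisits} is the unique smallest valid adjustment set.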